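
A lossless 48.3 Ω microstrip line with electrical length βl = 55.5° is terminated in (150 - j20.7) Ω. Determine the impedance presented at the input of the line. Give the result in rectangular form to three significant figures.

Z_in ≈ 20.3 − j25.9 Ω

tan(βl) = tan(55.5°) = 1.46
Z_in = Z_0·(Z_L + jZ_0·tanβl)/(Z_0 + jZ_L·tanβl)
     = 48.3·(150 + j49.6)/(78.4 + j218)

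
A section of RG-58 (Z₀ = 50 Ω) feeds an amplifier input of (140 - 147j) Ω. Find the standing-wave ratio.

VSWR ≈ 6.08

Γ = (Z_L − Z_0)/(Z_L + Z_0) = (90 − j147)/(190 − j147)
|Γ| = 172/240 = 0.718
VSWR = (1 + |Γ|)/(1 − |Γ|) = 1.72/0.282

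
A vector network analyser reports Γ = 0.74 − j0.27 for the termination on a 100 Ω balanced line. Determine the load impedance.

Z_L ≈ 270 − j384 Ω

Z_L = Z_0·(1 + Γ)/(1 − Γ) = 100·(1.74 − j0.27)/(0.26 + j0.27)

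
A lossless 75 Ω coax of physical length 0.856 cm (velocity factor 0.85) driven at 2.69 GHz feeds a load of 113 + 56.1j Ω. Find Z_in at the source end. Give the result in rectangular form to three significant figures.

Z_in ≈ 133 − j45.3 Ω

λ = v/f = 0.85·c / 2.69 GHz = 0.0948 m
βl = 2π·l/λ = 2π × 0.0903 = 32.5°
tan(βl) = tan(32.5°) = 0.637
Z_in = Z_0·(Z_L + jZ_0·tanβl)/(Z_0 + jZ_L·tanβl)
     = 75·(113 + j104)/(39.2 + j72)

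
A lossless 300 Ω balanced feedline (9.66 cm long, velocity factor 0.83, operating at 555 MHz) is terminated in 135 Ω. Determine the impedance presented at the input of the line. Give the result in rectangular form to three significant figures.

λ = v/f = 0.83·c / 555 MHz = 0.449 m
βl = 2π·l/λ = 2π × 0.215 = 77.5°
tan(βl) = tan(77.5°) = 4.52
Z_in = Z_0·(Z_L + jZ_0·tanβl)/(Z_0 + jZ_L·tanβl)
     = 300·(135 + j1350)/(300 + j610)

Z_in ≈ 563 + j211 Ω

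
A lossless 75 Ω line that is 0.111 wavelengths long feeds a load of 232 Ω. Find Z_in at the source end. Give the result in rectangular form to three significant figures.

βl = 2π × 0.111 = 40°
tan(βl) = tan(40°) = 0.838
Z_in = Z_0·(Z_L + jZ_0·tanβl)/(Z_0 + jZ_L·tanβl)
     = 75·(232 + j62.8)/(75 + j194)

Z_in ≈ 51.2 − j69.8 Ω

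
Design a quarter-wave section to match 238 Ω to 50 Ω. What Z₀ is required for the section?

Z_qwt = √(Z_0·R_L) = √(50 × 238) = √11900

Z_qwt ≈ 109 Ω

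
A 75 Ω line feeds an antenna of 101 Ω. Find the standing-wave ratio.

VSWR ≈ 1.35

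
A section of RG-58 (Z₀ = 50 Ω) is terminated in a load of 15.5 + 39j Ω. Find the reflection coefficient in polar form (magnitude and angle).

Γ = (Z_L − Z_0)/(Z_L + Z_0) = (-34.5 + j39)/(65.5 + j39)
|Γ| = 52.1/76.2 = 0.683

Γ ≈ 0.683 ∠ 101°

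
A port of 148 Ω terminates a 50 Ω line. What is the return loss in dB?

Γ = (148 − 50)/(148 + 50) = 0.495
RL = −20·log₁₀|Γ| = −20·log₁₀(0.495)

RL ≈ 6.11 dB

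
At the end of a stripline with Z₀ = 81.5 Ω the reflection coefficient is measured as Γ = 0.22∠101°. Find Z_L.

Z_L ≈ 68.5 + j31.1 Ω

Z_L = Z_0·(1 + Γ)/(1 − Γ) = 81.5·(0.958 + j0.216)/(1.04 − j0.216)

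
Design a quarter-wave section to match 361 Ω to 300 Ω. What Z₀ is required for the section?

Z_qwt ≈ 329 Ω

Z_qwt = √(Z_0·R_L) = √(300 × 361) = √108300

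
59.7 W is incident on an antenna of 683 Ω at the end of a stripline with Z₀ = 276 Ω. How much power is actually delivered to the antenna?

Γ = (683 − 276)/(683 + 276) = 0.424
|Γ|² = 0.18
P_refl = |Γ|²·P_inc = 10.8 W, P_del = (1 − |Γ|²)·P_inc = 48.9 W

P_delivered ≈ 48.9 W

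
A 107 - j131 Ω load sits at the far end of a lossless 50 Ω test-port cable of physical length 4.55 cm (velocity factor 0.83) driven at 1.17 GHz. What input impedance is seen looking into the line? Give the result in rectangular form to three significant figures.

λ = v/f = 0.83·c / 1.17 GHz = 0.213 m
βl = 2π·l/λ = 2π × 0.214 = 77°
tan(βl) = tan(77°) = 4.32
Z_in = Z_0·(Z_L + jZ_0·tanβl)/(Z_0 + jZ_L·tanβl)
     = 50·(107 + j85)/(616 + j462)

Z_in ≈ 8.87 + j0.244 Ω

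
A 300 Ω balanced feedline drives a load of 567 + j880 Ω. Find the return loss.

RL ≈ 2.56 dB

Γ = (267 + j880)/(867 + j880), |Γ| = 0.744
RL = −20·log₁₀|Γ| = −20·log₁₀(0.744)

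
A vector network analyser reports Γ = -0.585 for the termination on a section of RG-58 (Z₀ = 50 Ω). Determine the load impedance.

Z_L = Z_0·(1 + Γ)/(1 − Γ) = 50·(0.415)/(1.58)

Z_L ≈ 13.1 Ω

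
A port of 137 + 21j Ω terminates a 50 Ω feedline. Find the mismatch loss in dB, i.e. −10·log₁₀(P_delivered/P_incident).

mismatch loss ≈ 1.11 dB

Γ = (87 + j21)/(187 + j21), |Γ| = 0.476
|Γ|² = 0.226, so P_del/P_inc = 1 − |Γ|² = 0.774
ML = −10·log₁₀(1 − |Γ|²)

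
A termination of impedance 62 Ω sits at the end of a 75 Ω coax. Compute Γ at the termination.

Γ = -0.0949

Γ = (Z_L − Z_0)/(Z_L + Z_0) = (62 − 75)/(62 + 75) = -13/137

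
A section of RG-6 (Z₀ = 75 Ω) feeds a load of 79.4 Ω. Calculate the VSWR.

Γ = (79.4 − 75)/(79.4 + 75) = 0.0285
VSWR = (1 + 0.0285)/(1 − 0.0285)

VSWR ≈ 1.06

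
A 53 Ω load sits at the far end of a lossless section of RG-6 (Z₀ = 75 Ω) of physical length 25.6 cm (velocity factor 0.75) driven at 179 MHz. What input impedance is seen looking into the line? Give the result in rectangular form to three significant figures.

λ = v/f = 0.75·c / 179 MHz = 1.26 m
βl = 2π·l/λ = 2π × 0.204 = 73.3°
tan(βl) = tan(73.3°) = 3.34
Z_in = Z_0·(Z_L + jZ_0·tanβl)/(Z_0 + jZ_L·tanβl)
     = 75·(53 + j250)/(75 + j177)

Z_in ≈ 98 + j19.1 Ω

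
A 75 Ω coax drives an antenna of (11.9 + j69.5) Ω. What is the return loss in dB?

RL ≈ 1.48 dB

Γ = (-63.1 + j69.5)/(86.9 + j69.5), |Γ| = 0.844
RL = −20·log₁₀|Γ| = −20·log₁₀(0.844)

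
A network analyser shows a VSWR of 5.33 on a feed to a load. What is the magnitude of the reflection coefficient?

|Γ| ≈ 0.684

|Γ| = (S − 1)/(S + 1) = (5.33 − 1)/(5.33 + 1) = 4.33/6.33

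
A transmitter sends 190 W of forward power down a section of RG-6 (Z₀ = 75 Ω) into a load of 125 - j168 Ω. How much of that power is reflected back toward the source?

P_reflected ≈ 85.6 W

|Γ| = |(50 − j168)/(200 − j168)| = 0.671
|Γ|² = 0.45
P_refl = |Γ|²·P_inc = 85.6 W, P_del = (1 − |Γ|²)·P_inc = 104 W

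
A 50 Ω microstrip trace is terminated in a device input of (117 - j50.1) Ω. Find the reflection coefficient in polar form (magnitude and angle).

Γ = (Z_L − Z_0)/(Z_L + Z_0) = (67 − j50.1)/(167 − j50.1)
|Γ| = 83.7/174 = 0.48

Γ ≈ 0.48 ∠ -20.1°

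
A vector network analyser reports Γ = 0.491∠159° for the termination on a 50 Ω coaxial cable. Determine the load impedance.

Z_L = Z_0·(1 + Γ)/(1 − Γ) = 50·(0.542 + j0.176)/(1.46 − j0.176)

Z_L ≈ 17.6 + j8.15 Ω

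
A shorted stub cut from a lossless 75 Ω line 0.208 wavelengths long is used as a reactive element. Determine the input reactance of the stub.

βl = 2π × 0.208 = 74.9°
tan(βl) = 3.7
For a shorted stub, Z_in = jZ_0·tan(βl)

X_in ≈ 278 Ω (inductive)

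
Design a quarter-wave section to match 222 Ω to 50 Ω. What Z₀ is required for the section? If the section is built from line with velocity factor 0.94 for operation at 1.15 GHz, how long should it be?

Z_qwt = √(Z_0·R_L) = √(50 × 222) = √11100
λ = 0.94·c/f = 0.245 m, so l = λ/4 = 0.0613 m

Z_qwt ≈ 105 Ω; length ≈ 6.13 cm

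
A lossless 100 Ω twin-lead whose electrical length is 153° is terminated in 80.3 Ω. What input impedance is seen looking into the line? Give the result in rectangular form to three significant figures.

Z_in ≈ 86.6 − j15.5 Ω

tan(βl) = tan(153°) = -0.51
Z_in = Z_0·(Z_L + jZ_0·tanβl)/(Z_0 + jZ_L·tanβl)
     = 100·(80.3 − j51)/(100 − j40.9)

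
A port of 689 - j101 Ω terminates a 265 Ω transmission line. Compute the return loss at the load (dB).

RL ≈ 6.85 dB

Γ = (424 − j101)/(954 − j101), |Γ| = 0.454
RL = −20·log₁₀|Γ| = −20·log₁₀(0.454)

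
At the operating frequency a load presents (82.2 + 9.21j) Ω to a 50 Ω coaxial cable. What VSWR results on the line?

Γ = (Z_L − Z_0)/(Z_L + Z_0) = (32.2 + j9.21)/(132.2 + j9.21)
|Γ| = 33.5/133 = 0.253
VSWR = (1 + |Γ|)/(1 − |Γ|) = 1.25/0.747

VSWR ≈ 1.68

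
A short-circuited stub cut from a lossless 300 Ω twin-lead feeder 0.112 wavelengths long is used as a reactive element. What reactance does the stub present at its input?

βl = 2π × 0.112 = 40.3°
tan(βl) = 0.849
For a short-circuited stub, Z_in = jZ_0·tan(βl)

X_in ≈ 255 Ω (inductive)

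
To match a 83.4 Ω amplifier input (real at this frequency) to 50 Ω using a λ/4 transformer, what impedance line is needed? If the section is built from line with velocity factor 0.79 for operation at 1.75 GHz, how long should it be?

Z_qwt ≈ 64.6 Ω; length ≈ 3.39 cm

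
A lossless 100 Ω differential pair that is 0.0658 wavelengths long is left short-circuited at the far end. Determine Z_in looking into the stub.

βl = 2π × 0.0658 = 23.7°
tan(βl) = 0.439
For a short-circuited stub, Z_in = jZ_0·tan(βl)

Z_in ≈ +j43.9 Ω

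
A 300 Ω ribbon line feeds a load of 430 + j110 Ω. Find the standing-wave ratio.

VSWR ≈ 1.6

Γ = (Z_L − Z_0)/(Z_L + Z_0) = (130 + j110)/(730 + j110)
|Γ| = 170/738 = 0.231
VSWR = (1 + |Γ|)/(1 − |Γ|) = 1.23/0.769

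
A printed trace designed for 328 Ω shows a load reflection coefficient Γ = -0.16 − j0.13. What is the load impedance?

Z_L = Z_0·(1 + Γ)/(1 − Γ) = 328·(0.84 − j0.13)/(1.16 + j0.13)

Z_L ≈ 231 − j62.6 Ω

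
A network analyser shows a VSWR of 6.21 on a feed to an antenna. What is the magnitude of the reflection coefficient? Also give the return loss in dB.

|Γ| = (S − 1)/(S + 1) = (6.21 − 1)/(6.21 + 1) = 5.21/7.21
RL = −20·log₁₀|Γ| = −20·log₁₀(0.723)

|Γ| ≈ 0.723; return loss ≈ 2.82 dB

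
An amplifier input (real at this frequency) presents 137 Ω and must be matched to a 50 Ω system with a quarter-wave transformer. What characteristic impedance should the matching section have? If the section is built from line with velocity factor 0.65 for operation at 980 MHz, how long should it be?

Z_qwt ≈ 82.8 Ω; length ≈ 4.97 cm

Z_qwt = √(Z_0·R_L) = √(50 × 137) = √6850
λ = 0.65·c/f = 0.199 m, so l = λ/4 = 0.0497 m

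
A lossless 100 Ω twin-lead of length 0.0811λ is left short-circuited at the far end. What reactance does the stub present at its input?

X_in ≈ 55.9 Ω (inductive)

βl = 2π × 0.0811 = 29.2°
tan(βl) = 0.559
For a short-circuited stub, Z_in = jZ_0·tan(βl)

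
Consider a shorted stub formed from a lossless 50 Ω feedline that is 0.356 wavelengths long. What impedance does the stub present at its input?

Z_in ≈ −j63.6 Ω

βl = 2π × 0.356 = 128°
tan(βl) = -1.27
For a shorted stub, Z_in = jZ_0·tan(βl)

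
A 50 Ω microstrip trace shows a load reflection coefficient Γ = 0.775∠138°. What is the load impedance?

Z_L ≈ 7.25 + j18.8 Ω

Z_L = Z_0·(1 + Γ)/(1 − Γ) = 50·(0.424 + j0.519)/(1.58 − j0.519)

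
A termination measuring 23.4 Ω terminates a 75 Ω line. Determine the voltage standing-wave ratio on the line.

VSWR ≈ 3.21

For a purely resistive load, VSWR = R_L/Z_0 or Z_0/R_L (whichever > 1) = 75/23.4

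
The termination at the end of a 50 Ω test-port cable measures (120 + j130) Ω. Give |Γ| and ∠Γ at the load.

Γ ≈ 0.69 ∠ 24.3°

Γ = (Z_L − Z_0)/(Z_L + Z_0) = (70 + j130)/(170 + j130)
|Γ| = 148/214 = 0.69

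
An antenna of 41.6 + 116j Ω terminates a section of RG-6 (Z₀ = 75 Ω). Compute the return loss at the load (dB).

Γ = (-33.4 + j116)/(116.6 + j116), |Γ| = 0.734
RL = −20·log₁₀|Γ| = −20·log₁₀(0.734)

RL ≈ 2.69 dB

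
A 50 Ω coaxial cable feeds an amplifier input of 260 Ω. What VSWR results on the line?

VSWR ≈ 5.2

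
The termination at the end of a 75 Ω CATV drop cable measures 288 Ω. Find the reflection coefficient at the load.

Γ = (Z_L − Z_0)/(Z_L + Z_0) = (288 − 75)/(288 + 75) = 213/363

Γ = 0.587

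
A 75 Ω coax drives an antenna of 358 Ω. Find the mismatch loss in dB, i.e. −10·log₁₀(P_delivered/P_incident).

Γ = (358 − 75)/(358 + 75) = 0.654
|Γ|² = 0.427, so P_del/P_inc = 1 − |Γ|² = 0.573
ML = −10·log₁₀(1 − |Γ|²)

mismatch loss ≈ 2.42 dB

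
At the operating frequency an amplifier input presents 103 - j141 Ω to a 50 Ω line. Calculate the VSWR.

VSWR ≈ 6.25

Γ = (Z_L − Z_0)/(Z_L + Z_0) = (53 − j141)/(153 − j141)
|Γ| = 151/208 = 0.724
VSWR = (1 + |Γ|)/(1 − |Γ|) = 1.72/0.276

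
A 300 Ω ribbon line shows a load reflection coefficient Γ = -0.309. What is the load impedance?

Z_L = Z_0·(1 + Γ)/(1 − Γ) = 300·(0.691)/(1.31)

Z_L ≈ 158 Ω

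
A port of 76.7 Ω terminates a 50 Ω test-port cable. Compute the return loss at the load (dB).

RL ≈ 13.5 dB

Γ = (76.7 − 50)/(76.7 + 50) = 0.211
RL = −20·log₁₀|Γ| = −20·log₁₀(0.211)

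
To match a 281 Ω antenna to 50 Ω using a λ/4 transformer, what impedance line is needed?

Z_qwt ≈ 119 Ω

Z_qwt = √(Z_0·R_L) = √(50 × 281) = √14050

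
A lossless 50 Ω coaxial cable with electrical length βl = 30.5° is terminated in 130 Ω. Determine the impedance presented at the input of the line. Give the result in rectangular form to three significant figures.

Z_in ≈ 52.3 − j50.7 Ω

tan(βl) = tan(30.5°) = 0.589
Z_in = Z_0·(Z_L + jZ_0·tanβl)/(Z_0 + jZ_L·tanβl)
     = 50·(130 + j29.5)/(50 + j76.6)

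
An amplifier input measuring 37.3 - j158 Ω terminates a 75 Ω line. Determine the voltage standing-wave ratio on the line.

VSWR ≈ 11.3

Γ = (Z_L − Z_0)/(Z_L + Z_0) = (-37.7 − j158)/(112.3 − j158)
|Γ| = 162/194 = 0.838
VSWR = (1 + |Γ|)/(1 − |Γ|) = 1.84/0.162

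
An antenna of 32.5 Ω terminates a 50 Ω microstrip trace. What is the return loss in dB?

RL ≈ 13.5 dB

Γ = (32.5 − 50)/(32.5 + 50) = -0.212
RL = −20·log₁₀|Γ| = −20·log₁₀(0.212)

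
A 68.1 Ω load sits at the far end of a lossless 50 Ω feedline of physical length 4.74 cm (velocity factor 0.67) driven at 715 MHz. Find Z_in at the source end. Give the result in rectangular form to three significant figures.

λ = v/f = 0.67·c / 715 MHz = 0.281 m
βl = 2π·l/λ = 2π × 0.169 = 60.7°
tan(βl) = tan(60.7°) = 1.78
Z_in = Z_0·(Z_L + jZ_0·tanβl)/(Z_0 + jZ_L·tanβl)
     = 50·(68.1 + j89.1)/(50 + j121)

Z_in ≈ 41.3 − j11.1 Ω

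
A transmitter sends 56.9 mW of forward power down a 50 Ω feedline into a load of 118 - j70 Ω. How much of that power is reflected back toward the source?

|Γ| = |(68 − j70)/(168 − j70)| = 0.536
|Γ|² = 0.288
P_refl = |Γ|²·P_inc = 16.4 mW, P_del = (1 − |Γ|²)·P_inc = 40.5 mW

P_reflected ≈ 16.4 mW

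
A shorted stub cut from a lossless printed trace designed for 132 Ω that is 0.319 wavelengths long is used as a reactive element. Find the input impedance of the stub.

Z_in ≈ −j285 Ω

βl = 2π × 0.319 = 115°
tan(βl) = -2.16
For a shorted stub, Z_in = jZ_0·tan(βl)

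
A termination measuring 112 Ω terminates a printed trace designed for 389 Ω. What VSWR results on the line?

Γ = (112 − 389)/(112 + 389) = -0.553
VSWR = (1 + 0.553)/(1 − 0.553)

VSWR ≈ 3.47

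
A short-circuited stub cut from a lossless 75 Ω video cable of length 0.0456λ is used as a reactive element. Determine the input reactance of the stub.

X_in ≈ 22.1 Ω (inductive)

βl = 2π × 0.0456 = 16.4°
tan(βl) = 0.295
For a short-circuited stub, Z_in = jZ_0·tan(βl)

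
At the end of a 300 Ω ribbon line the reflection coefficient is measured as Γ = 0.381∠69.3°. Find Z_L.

Z_L ≈ 293 + j244 Ω

Z_L = Z_0·(1 + Γ)/(1 − Γ) = 300·(1.13 + j0.356)/(0.865 − j0.356)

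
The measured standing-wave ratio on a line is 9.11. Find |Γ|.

|Γ| = (S − 1)/(S + 1) = (9.11 − 1)/(9.11 + 1) = 8.11/10.1

|Γ| ≈ 0.802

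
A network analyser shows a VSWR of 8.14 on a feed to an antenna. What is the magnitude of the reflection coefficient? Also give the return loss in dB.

|Γ| ≈ 0.781; return loss ≈ 2.14 dB

|Γ| = (S − 1)/(S + 1) = (8.14 − 1)/(8.14 + 1) = 7.14/9.14
RL = −20·log₁₀|Γ| = −20·log₁₀(0.781)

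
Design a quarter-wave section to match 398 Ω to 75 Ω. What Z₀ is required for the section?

Z_qwt = √(Z_0·R_L) = √(75 × 398) = √29850

Z_qwt ≈ 173 Ω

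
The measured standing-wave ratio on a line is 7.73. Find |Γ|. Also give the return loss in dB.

|Γ| = (S − 1)/(S + 1) = (7.73 − 1)/(7.73 + 1) = 6.73/8.73
RL = −20·log₁₀|Γ| = −20·log₁₀(0.771)

|Γ| ≈ 0.771; return loss ≈ 2.26 dB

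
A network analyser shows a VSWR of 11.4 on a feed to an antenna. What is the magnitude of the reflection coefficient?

|Γ| ≈ 0.839

|Γ| = (S − 1)/(S + 1) = (11.4 − 1)/(11.4 + 1) = 10.4/12.4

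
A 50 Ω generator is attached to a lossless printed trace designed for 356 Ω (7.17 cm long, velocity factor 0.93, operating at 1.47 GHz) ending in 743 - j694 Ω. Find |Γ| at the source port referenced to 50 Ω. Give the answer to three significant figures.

λ = v/f = 0.93·c / 1.47 GHz = 0.19 m
βl = 2π·l/λ = 2π × 0.378 = 136°
tan(βl) = -0.966
Z_in = Z_0·(Z_L + jZ_0·tanβl)/(Z_0 + jZ_L·tanβl) = 297 + j499 Ω
Γ_s = (Z_in − Z_s)/(Z_in + Z_s) = (247 + j499)/(347 + j499), |Γ_s| = 0.916

|Γ| ≈ 0.916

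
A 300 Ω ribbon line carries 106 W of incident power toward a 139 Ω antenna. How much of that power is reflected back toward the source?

Γ = (139 − 300)/(139 + 300) = -0.367
|Γ|² = 0.135
P_refl = |Γ|²·P_inc = 14.3 W, P_del = (1 − |Γ|²)·P_inc = 91.7 W

P_reflected ≈ 14.3 W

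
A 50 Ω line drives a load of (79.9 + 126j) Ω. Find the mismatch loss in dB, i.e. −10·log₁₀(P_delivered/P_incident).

Γ = (29.9 + j126)/(129.9 + j126), |Γ| = 0.716
|Γ|² = 0.512, so P_del/P_inc = 1 − |Γ|² = 0.488
ML = −10·log₁₀(1 − |Γ|²)

mismatch loss ≈ 3.12 dB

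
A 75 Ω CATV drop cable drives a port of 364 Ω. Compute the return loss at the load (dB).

RL ≈ 3.63 dB

Γ = (364 − 75)/(364 + 75) = 0.658
RL = −20·log₁₀|Γ| = −20·log₁₀(0.658)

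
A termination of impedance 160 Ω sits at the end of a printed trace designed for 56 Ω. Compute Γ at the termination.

Γ = 0.481

Γ = (Z_L − Z_0)/(Z_L + Z_0) = (160 − 56)/(160 + 56) = 104/216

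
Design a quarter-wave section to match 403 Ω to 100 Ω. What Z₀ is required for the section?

Z_qwt = √(Z_0·R_L) = √(100 × 403) = √40300

Z_qwt ≈ 201 Ω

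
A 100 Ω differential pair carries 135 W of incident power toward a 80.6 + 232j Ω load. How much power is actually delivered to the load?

|Γ| = |(-19.4 + j232)/(180.6 + j232)| = 0.792
|Γ|² = 0.627
P_refl = |Γ|²·P_inc = 84.6 W, P_del = (1 − |Γ|²)·P_inc = 50.4 W

P_delivered ≈ 50.4 W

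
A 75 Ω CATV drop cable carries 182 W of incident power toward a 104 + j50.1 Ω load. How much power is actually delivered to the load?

P_delivered ≈ 164 W

|Γ| = |(29 + j50.1)/(179 + j50.1)| = 0.311
|Γ|² = 0.097
P_refl = |Γ|²·P_inc = 17.7 W, P_del = (1 − |Γ|²)·P_inc = 164 W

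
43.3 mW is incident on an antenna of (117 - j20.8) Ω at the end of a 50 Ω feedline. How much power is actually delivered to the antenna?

P_delivered ≈ 35.8 mW

|Γ| = |(67 − j20.8)/(167 − j20.8)| = 0.417
|Γ|² = 0.174
P_refl = |Γ|²·P_inc = 7.52 mW, P_del = (1 − |Γ|²)·P_inc = 35.8 mW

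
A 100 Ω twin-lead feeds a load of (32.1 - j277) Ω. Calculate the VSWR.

VSWR ≈ 27.3

Γ = (Z_L − Z_0)/(Z_L + Z_0) = (-67.9 − j277)/(132.1 − j277)
|Γ| = 285/307 = 0.929
VSWR = (1 + |Γ|)/(1 − |Γ|) = 1.93/0.0707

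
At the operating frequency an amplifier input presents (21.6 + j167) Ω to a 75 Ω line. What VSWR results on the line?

Γ = (Z_L − Z_0)/(Z_L + Z_0) = (-53.4 + j167)/(96.6 + j167)
|Γ| = 175/193 = 0.909
VSWR = (1 + |Γ|)/(1 − |Γ|) = 1.91/0.0912

VSWR ≈ 20.9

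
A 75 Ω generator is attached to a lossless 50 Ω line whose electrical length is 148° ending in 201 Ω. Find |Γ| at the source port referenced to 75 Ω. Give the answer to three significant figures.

|Γ| ≈ 0.571

tan(βl) = -0.625
Z_in = Z_0·(Z_L + jZ_0·tanβl)/(Z_0 + jZ_L·tanβl) = 38.2 + j64.8 Ω
Γ_s = (Z_in − Z_s)/(Z_in + Z_s) = (-36.8 + j64.8)/(113 + j64.8), |Γ_s| = 0.571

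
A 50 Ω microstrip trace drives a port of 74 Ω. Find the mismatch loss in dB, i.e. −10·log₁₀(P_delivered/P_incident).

mismatch loss ≈ 0.166 dB

Γ = (74 − 50)/(74 + 50) = 0.194
|Γ|² = 0.0375, so P_del/P_inc = 1 − |Γ|² = 0.963
ML = −10·log₁₀(1 − |Γ|²)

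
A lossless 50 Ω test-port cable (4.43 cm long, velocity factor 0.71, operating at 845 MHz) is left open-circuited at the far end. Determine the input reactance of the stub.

X_in ≈ -25.2 Ω (capacitive)

λ = v/f = 0.71·c / 845 MHz = 0.252 m
βl = 2π·l/λ = 2π × 0.176 = 63.3°
tan(βl) = 1.99
For an open-circuited stub, Z_in = −jZ_0·cot(βl) = −jZ_0/tan(βl)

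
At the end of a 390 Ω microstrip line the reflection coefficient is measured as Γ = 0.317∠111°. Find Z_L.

Z_L = Z_0·(1 + Γ)/(1 − Γ) = 390·(0.886 + j0.296)/(1.11 − j0.296)

Z_L ≈ 264 + j174 Ω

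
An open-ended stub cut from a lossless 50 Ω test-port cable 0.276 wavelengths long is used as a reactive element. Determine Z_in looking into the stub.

βl = 2π × 0.276 = 99.4°
tan(βl) = -6.07
For an open-ended stub, Z_in = −jZ_0·cot(βl) = −jZ_0/tan(βl)

Z_in ≈ +j8.24 Ω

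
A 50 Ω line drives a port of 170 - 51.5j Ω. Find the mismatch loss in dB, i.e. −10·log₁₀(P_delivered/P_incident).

mismatch loss ≈ 1.77 dB

Γ = (120 − j51.5)/(220 − j51.5), |Γ| = 0.578
|Γ|² = 0.334, so P_del/P_inc = 1 − |Γ|² = 0.666
ML = −10·log₁₀(1 − |Γ|²)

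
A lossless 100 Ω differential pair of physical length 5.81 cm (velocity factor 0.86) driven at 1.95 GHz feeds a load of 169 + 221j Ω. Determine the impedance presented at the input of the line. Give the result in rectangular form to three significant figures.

Z_in ≈ 48.7 + j113 Ω

λ = v/f = 0.86·c / 1.95 GHz = 0.132 m
βl = 2π·l/λ = 2π × 0.439 = 158°
tan(βl) = tan(158°) = -0.402
Z_in = Z_0·(Z_L + jZ_0·tanβl)/(Z_0 + jZ_L·tanβl)
     = 100·(169 + j181)/(189 − j68)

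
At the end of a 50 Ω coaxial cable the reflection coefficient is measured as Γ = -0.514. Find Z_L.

Z_L ≈ 16.1 Ω

Z_L = Z_0·(1 + Γ)/(1 − Γ) = 50·(0.486)/(1.51)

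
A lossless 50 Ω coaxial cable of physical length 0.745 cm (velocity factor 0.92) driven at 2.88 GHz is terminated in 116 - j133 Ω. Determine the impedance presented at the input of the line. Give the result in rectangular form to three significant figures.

Z_in ≈ 20.3 − j54.4 Ω

λ = v/f = 0.92·c / 2.88 GHz = 0.0958 m
βl = 2π·l/λ = 2π × 0.0777 = 28°
tan(βl) = tan(28°) = 0.531
Z_in = Z_0·(Z_L + jZ_0·tanβl)/(Z_0 + jZ_L·tanβl)
     = 50·(116 − j106)/(121 + j61.6)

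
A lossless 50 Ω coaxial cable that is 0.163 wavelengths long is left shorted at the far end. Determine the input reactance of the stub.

X_in ≈ 82.2 Ω (inductive)

βl = 2π × 0.163 = 58.7°
tan(βl) = 1.64
For a shorted stub, Z_in = jZ_0·tan(βl)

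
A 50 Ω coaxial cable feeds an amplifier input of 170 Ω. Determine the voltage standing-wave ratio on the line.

VSWR ≈ 3.4

Γ = (170 − 50)/(170 + 50) = 0.545
VSWR = (1 + 0.545)/(1 − 0.545)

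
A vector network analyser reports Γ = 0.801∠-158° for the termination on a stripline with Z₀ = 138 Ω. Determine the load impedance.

Z_L ≈ 15.8 − j26.5 Ω

Z_L = Z_0·(1 + Γ)/(1 − Γ) = 138·(0.257 − j0.3)/(1.74 + j0.3)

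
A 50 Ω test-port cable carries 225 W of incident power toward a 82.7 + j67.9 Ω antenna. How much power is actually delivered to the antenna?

|Γ| = |(32.7 + j67.9)/(132.7 + j67.9)| = 0.506
|Γ|² = 0.256
P_refl = |Γ|²·P_inc = 57.5 W, P_del = (1 − |Γ|²)·P_inc = 167 W

P_delivered ≈ 167 W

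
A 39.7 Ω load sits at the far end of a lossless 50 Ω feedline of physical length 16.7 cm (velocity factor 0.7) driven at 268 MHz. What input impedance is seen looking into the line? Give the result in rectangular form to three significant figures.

Z_in ≈ 61.1 + j6.35 Ω

λ = v/f = 0.7·c / 268 MHz = 0.784 m
βl = 2π·l/λ = 2π × 0.213 = 76.7°
tan(βl) = tan(76.7°) = 4.24
Z_in = Z_0·(Z_L + jZ_0·tanβl)/(Z_0 + jZ_L·tanβl)
     = 50·(39.7 + j212)/(50 + j168)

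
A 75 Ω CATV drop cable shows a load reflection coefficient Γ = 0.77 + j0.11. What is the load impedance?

Z_L ≈ 456 + j254 Ω

Z_L = Z_0·(1 + Γ)/(1 − Γ) = 75·(1.77 + j0.11)/(0.23 − j0.11)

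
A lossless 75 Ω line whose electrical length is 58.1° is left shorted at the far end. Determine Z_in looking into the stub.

Z_in ≈ +j120 Ω

tan(βl) = 1.61
For a shorted stub, Z_in = jZ_0·tan(βl)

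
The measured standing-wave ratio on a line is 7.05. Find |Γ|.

|Γ| = (S − 1)/(S + 1) = (7.05 − 1)/(7.05 + 1) = 6.05/8.05

|Γ| ≈ 0.752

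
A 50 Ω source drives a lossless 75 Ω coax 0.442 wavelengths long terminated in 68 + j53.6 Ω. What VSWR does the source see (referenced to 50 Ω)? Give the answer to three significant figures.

VSWR ≈ 1.95

βl = 2π × 0.442 = 159°
tan(βl) = -0.381
Z_in = Z_0·(Z_L + jZ_0·tanβl)/(Z_0 + jZ_L·tanβl) = 44.8 + j31.8 Ω
Γ_s = (Z_in − Z_s)/(Z_in + Z_s) = (-5.21 + j31.8)/(94.8 + j31.8), |Γ_s| = 0.322
VSWR = (1 + |Γ_s|)/(1 − |Γ_s|)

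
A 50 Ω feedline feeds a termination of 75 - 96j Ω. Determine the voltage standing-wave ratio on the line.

Γ = (Z_L − Z_0)/(Z_L + Z_0) = (25 − j96)/(125 − j96)
|Γ| = 99.2/158 = 0.629
VSWR = (1 + |Γ|)/(1 − |Γ|) = 1.63/0.371

VSWR ≈ 4.4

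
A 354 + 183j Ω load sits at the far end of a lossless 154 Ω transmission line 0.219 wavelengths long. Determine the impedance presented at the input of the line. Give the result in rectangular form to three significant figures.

Z_in ≈ 58.7 − j55.7 Ω

βl = 2π × 0.219 = 78.8°
tan(βl) = tan(78.8°) = 5.07
Z_in = Z_0·(Z_L + jZ_0·tanβl)/(Z_0 + jZ_L·tanβl)
     = 154·(354 + j964)/(-774 + j1790)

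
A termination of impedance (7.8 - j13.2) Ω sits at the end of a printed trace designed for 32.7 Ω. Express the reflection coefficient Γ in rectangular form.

Γ = (Z_L − Z_0)/(Z_L + Z_0) = (-24.9 − j13.2)/(40.5 − j13.2)

Γ ≈ -0.46 − j0.476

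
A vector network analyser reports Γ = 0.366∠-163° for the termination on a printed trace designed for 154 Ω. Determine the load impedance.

Z_L = Z_0·(1 + Γ)/(1 − Γ) = 154·(0.65 − j0.107)/(1.35 + j0.107)

Z_L ≈ 72.7 − j18 Ω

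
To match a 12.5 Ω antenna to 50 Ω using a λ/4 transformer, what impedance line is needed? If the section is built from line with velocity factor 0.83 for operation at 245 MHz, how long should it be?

Z_qwt ≈ 25 Ω; length ≈ 25.4 cm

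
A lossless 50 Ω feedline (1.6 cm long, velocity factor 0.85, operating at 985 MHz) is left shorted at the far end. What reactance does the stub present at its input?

X_in ≈ 20.5 Ω (inductive)

λ = v/f = 0.85·c / 985 MHz = 0.259 m
βl = 2π·l/λ = 2π × 0.0618 = 22.2°
tan(βl) = 0.409
For a shorted stub, Z_in = jZ_0·tan(βl)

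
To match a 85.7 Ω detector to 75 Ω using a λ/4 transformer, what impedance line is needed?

Z_qwt ≈ 80.2 Ω

Z_qwt = √(Z_0·R_L) = √(75 × 85.7) = √6428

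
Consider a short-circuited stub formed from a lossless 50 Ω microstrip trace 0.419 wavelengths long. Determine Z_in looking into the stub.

βl = 2π × 0.419 = 151°
tan(βl) = -0.558
For a short-circuited stub, Z_in = jZ_0·tan(βl)

Z_in ≈ −j27.9 Ω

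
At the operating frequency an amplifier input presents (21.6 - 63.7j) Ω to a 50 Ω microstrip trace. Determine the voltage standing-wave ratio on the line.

VSWR ≈ 6.35

Γ = (Z_L − Z_0)/(Z_L + Z_0) = (-28.4 − j63.7)/(71.6 − j63.7)
|Γ| = 69.7/95.8 = 0.728
VSWR = (1 + |Γ|)/(1 − |Γ|) = 1.73/0.272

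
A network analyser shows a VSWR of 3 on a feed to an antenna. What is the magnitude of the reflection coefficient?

|Γ| ≈ 0.5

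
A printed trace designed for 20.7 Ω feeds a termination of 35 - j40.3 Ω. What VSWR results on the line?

VSWR ≈ 4.29

Γ = (Z_L − Z_0)/(Z_L + Z_0) = (14.3 − j40.3)/(55.7 − j40.3)
|Γ| = 42.8/68.8 = 0.622
VSWR = (1 + |Γ|)/(1 − |Γ|) = 1.62/0.378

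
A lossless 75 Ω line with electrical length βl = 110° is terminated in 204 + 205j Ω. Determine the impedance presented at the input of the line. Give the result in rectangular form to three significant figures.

tan(βl) = tan(110°) = -2.75
Z_in = Z_0·(Z_L + jZ_0·tanβl)/(Z_0 + jZ_L·tanβl)
     = 75·(204 − j1.06)/(638 − j560)

Z_in ≈ 13.6 + j11.8 Ω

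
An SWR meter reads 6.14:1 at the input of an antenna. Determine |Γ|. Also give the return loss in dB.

|Γ| ≈ 0.72; return loss ≈ 2.85 dB

|Γ| = (S − 1)/(S + 1) = (6.14 − 1)/(6.14 + 1) = 5.14/7.14
RL = −20·log₁₀|Γ| = −20·log₁₀(0.72)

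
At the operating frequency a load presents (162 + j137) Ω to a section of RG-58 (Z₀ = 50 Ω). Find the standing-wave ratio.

VSWR ≈ 5.69

Γ = (Z_L − Z_0)/(Z_L + Z_0) = (112 + j137)/(212 + j137)
|Γ| = 177/252 = 0.701
VSWR = (1 + |Γ|)/(1 − |Γ|) = 1.7/0.299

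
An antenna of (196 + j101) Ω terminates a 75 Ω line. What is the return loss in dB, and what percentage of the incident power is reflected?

RL ≈ 5.27 dB; 29.7% of incident power reflected

Γ = (121 + j101)/(271 + j101), |Γ| = 0.545
RL = −20·log₁₀(0.545) = 5.27 dB
P_refl/P_inc = |Γ|² = 0.297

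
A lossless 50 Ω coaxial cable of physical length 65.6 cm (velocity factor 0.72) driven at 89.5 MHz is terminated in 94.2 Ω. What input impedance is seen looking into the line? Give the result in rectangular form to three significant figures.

λ = v/f = 0.72·c / 89.5 MHz = 2.41 m
βl = 2π·l/λ = 2π × 0.272 = 97.9°
tan(βl) = tan(97.9°) = -7.25
Z_in = Z_0·(Z_L + jZ_0·tanβl)/(Z_0 + jZ_L·tanβl)
     = 50·(94.2 − j362)/(50 − j683)

Z_in ≈ 26.9 + j4.93 Ω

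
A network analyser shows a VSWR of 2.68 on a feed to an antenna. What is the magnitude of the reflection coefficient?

|Γ| ≈ 0.457

|Γ| = (S − 1)/(S + 1) = (2.68 − 1)/(2.68 + 1) = 1.68/3.68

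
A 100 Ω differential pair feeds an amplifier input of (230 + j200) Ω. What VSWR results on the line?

VSWR ≈ 4.24

Γ = (Z_L − Z_0)/(Z_L + Z_0) = (130 + j200)/(330 + j200)
|Γ| = 239/386 = 0.618
VSWR = (1 + |Γ|)/(1 − |Γ|) = 1.62/0.382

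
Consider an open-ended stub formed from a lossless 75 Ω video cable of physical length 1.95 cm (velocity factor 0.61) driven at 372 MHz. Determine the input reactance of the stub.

λ = v/f = 0.61·c / 372 MHz = 0.492 m
βl = 2π·l/λ = 2π × 0.0396 = 14.3°
tan(βl) = 0.254
For an open-ended stub, Z_in = −jZ_0·cot(βl) = −jZ_0/tan(βl)

X_in ≈ -295 Ω (capacitive)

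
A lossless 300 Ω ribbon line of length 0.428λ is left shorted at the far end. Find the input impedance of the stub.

βl = 2π × 0.428 = 154°
tan(βl) = -0.486
For a shorted stub, Z_in = jZ_0·tan(βl)

Z_in ≈ −j146 Ω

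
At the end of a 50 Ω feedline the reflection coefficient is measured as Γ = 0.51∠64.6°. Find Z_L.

Z_L ≈ 45 + j56 Ω

Z_L = Z_0·(1 + Γ)/(1 − Γ) = 50·(1.22 + j0.461)/(0.781 − j0.461)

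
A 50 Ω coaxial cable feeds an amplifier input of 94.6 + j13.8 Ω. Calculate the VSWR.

Γ = (Z_L − Z_0)/(Z_L + Z_0) = (44.6 + j13.8)/(144.6 + j13.8)
|Γ| = 46.7/145 = 0.321
VSWR = (1 + |Γ|)/(1 − |Γ|) = 1.32/0.679

VSWR ≈ 1.95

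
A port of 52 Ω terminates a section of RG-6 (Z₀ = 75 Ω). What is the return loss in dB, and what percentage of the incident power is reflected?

RL ≈ 14.8 dB; 3.28% of incident power reflected

Γ = (52 − 75)/(52 + 75) = -0.181
RL = −20·log₁₀(0.181) = 14.8 dB
P_refl/P_inc = |Γ|² = 0.0328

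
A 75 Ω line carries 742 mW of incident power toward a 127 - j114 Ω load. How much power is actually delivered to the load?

|Γ| = |(52 − j114)/(202 − j114)| = 0.54
|Γ|² = 0.292
P_refl = |Γ|²·P_inc = 217 mW, P_del = (1 − |Γ|²)·P_inc = 525 mW

P_delivered ≈ 525 mW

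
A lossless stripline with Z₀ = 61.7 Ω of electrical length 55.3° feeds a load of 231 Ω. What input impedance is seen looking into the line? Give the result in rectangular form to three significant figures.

tan(βl) = tan(55.3°) = 1.44
Z_in = Z_0·(Z_L + jZ_0·tanβl)/(Z_0 + jZ_L·tanβl)
     = 61.7·(231 + j89.1)/(61.7 + j334)

Z_in ≈ 23.6 − j38.4 Ω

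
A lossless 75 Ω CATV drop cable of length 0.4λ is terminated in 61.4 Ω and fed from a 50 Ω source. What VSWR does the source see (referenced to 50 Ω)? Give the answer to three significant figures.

βl = 2π × 0.4 = 144°
tan(βl) = -0.727
Z_in = Z_0·(Z_L + jZ_0·tanβl)/(Z_0 + jZ_L·tanβl) = 69.3 − j13.3 Ω
Γ_s = (Z_in − Z_s)/(Z_in + Z_s) = (19.3 − j13.3)/(119 − j13.3), |Γ_s| = 0.195
VSWR = (1 + |Γ_s|)/(1 − |Γ_s|)

VSWR ≈ 1.48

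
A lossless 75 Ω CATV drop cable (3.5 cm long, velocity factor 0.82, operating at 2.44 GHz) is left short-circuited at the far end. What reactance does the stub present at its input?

X_in ≈ -107 Ω (capacitive)

λ = v/f = 0.82·c / 2.44 GHz = 0.101 m
βl = 2π·l/λ = 2π × 0.347 = 125°
tan(βl) = -1.43
For a short-circuited stub, Z_in = jZ_0·tan(βl)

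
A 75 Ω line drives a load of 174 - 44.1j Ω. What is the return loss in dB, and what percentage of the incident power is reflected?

Γ = (99 − j44.1)/(249 − j44.1), |Γ| = 0.429
RL = −20·log₁₀(0.429) = 7.36 dB
P_refl/P_inc = |Γ|² = 0.184

RL ≈ 7.36 dB; 18.4% of incident power reflected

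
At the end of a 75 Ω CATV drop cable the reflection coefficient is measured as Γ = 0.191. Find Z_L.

Z_L = Z_0·(1 + Γ)/(1 − Γ) = 75·(1.19)/(0.809)

Z_L ≈ 110 Ω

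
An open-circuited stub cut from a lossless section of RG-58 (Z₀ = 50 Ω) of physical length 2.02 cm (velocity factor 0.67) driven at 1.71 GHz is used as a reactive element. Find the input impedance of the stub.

Z_in ≈ −j26.7 Ω

λ = v/f = 0.67·c / 1.71 GHz = 0.118 m
βl = 2π·l/λ = 2π × 0.172 = 61.9°
tan(βl) = 1.87
For an open-circuited stub, Z_in = −jZ_0·cot(βl) = −jZ_0/tan(βl)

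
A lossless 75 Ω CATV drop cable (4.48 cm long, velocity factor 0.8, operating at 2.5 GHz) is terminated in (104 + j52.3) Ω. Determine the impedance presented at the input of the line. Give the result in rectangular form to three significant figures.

Z_in ≈ 77.3 + j51.5 Ω

λ = v/f = 0.8·c / 2.5 GHz = 0.096 m
βl = 2π·l/λ = 2π × 0.467 = 168°
tan(βl) = tan(168°) = -0.213
Z_in = Z_0·(Z_L + jZ_0·tanβl)/(Z_0 + jZ_L·tanβl)
     = 75·(104 + j36.4)/(86.1 − j22.1)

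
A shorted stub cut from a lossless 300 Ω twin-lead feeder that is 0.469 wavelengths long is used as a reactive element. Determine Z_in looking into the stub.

βl = 2π × 0.469 = 169°
tan(βl) = -0.197
For a shorted stub, Z_in = jZ_0·tan(βl)

Z_in ≈ −j59.2 Ω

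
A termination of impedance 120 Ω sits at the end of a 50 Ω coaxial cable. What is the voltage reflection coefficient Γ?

Γ = (Z_L − Z_0)/(Z_L + Z_0) = (120 − 50)/(120 + 50) = 70/170

Γ = 0.412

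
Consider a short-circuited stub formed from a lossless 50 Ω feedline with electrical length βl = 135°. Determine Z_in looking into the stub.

Z_in ≈ −j50 Ω

tan(βl) = -1
For a short-circuited stub, Z_in = jZ_0·tan(βl)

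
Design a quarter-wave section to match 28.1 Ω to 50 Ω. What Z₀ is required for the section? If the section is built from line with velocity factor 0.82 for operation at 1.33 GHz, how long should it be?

Z_qwt = √(Z_0·R_L) = √(50 × 28.1) = √1405
λ = 0.82·c/f = 0.185 m, so l = λ/4 = 0.0462 m

Z_qwt ≈ 37.5 Ω; length ≈ 4.62 cm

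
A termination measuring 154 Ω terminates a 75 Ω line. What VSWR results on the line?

For a purely resistive load, VSWR = R_L/Z_0 or Z_0/R_L (whichever > 1) = 154/75

VSWR ≈ 2.05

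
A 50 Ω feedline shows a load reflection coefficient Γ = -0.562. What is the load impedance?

Z_L ≈ 14 Ω

Z_L = Z_0·(1 + Γ)/(1 − Γ) = 50·(0.438)/(1.56)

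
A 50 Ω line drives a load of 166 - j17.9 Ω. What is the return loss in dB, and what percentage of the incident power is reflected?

RL ≈ 5.33 dB; 29.3% of incident power reflected

Γ = (116 − j17.9)/(216 − j17.9), |Γ| = 0.542
RL = −20·log₁₀(0.542) = 5.33 dB
P_refl/P_inc = |Γ|² = 0.293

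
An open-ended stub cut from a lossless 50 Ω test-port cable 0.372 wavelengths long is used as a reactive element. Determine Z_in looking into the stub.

βl = 2π × 0.372 = 134°
tan(βl) = -1.04
For an open-ended stub, Z_in = −jZ_0·cot(βl) = −jZ_0/tan(βl)

Z_in ≈ +j48.1 Ω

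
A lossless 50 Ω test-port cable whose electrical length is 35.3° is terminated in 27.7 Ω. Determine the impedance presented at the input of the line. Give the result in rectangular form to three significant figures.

tan(βl) = tan(35.3°) = 0.708
Z_in = Z_0·(Z_L + jZ_0·tanβl)/(Z_0 + jZ_L·tanβl)
     = 50·(27.7 + j35.4)/(50 + j19.6)

Z_in ≈ 36 + j21.3 Ω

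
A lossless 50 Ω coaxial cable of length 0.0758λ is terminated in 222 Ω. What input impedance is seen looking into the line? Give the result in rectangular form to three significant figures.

βl = 2π × 0.0758 = 27.3°
tan(βl) = tan(27.3°) = 0.516
Z_in = Z_0·(Z_L + jZ_0·tanβl)/(Z_0 + jZ_L·tanβl)
     = 50·(222 + j25.8)/(50 + j115)

Z_in ≈ 45 − j77.3 Ω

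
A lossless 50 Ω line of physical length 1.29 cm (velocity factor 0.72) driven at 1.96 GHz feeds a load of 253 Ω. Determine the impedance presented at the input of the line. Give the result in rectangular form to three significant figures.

Z_in ≈ 21 − j50.7 Ω

λ = v/f = 0.72·c / 1.96 GHz = 0.11 m
βl = 2π·l/λ = 2π × 0.117 = 42.1°
tan(βl) = tan(42.1°) = 0.905
Z_in = Z_0·(Z_L + jZ_0·tanβl)/(Z_0 + jZ_L·tanβl)
     = 50·(253 + j45.2)/(50 + j229)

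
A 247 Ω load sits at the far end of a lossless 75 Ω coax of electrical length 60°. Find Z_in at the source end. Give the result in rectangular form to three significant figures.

tan(βl) = tan(60°) = 1.73
Z_in = Z_0·(Z_L + jZ_0·tanβl)/(Z_0 + jZ_L·tanβl)
     = 75·(247 + j130)/(75 + j428)

Z_in ≈ 29.5 − j38.1 Ω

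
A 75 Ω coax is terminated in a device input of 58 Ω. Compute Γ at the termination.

Γ = -0.128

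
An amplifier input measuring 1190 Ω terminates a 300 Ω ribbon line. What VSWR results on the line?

VSWR ≈ 3.97

Γ = (1190 − 300)/(1190 + 300) = 0.597
VSWR = (1 + 0.597)/(1 − 0.597)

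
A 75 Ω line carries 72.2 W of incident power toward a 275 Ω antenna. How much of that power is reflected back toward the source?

Γ = (275 − 75)/(275 + 75) = 0.571
|Γ|² = 0.327
P_refl = |Γ|²·P_inc = 23.6 W, P_del = (1 − |Γ|²)·P_inc = 48.6 W

P_reflected ≈ 23.6 W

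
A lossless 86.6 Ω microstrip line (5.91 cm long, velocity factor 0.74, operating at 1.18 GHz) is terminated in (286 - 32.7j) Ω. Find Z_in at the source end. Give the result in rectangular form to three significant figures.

λ = v/f = 0.74·c / 1.18 GHz = 0.188 m
βl = 2π·l/λ = 2π × 0.314 = 113°
tan(βl) = tan(113°) = -2.35
Z_in = Z_0·(Z_L + jZ_0·tanβl)/(Z_0 + jZ_L·tanβl)
     = 86.6·(286 − j236)/(9.89 − j671)

Z_in ≈ 31 + j36.5 Ω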